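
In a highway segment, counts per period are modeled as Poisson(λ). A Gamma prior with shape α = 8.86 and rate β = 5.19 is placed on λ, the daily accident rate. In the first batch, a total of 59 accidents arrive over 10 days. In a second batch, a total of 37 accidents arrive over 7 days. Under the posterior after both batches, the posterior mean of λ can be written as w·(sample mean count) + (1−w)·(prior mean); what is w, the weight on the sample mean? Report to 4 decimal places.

With a Gamma(shape α, rate β) prior, the Poisson likelihood is conjugate: the posterior is Gamma(α + ΣXᵢ, β + n).
Total number of days: n = 10 + 7 = 17.
Posterior mean = (α₀+S)/(β₀+n) = [n/(β₀+n)]·(S/n) + [β₀/(β₀+n)]·(α₀/β₀), so only n and β₀ enter the weight.
Weight on data w = n/(β₀+n) = 17/(5.19+17) = 17/22.19 = 0.7661.

0.7661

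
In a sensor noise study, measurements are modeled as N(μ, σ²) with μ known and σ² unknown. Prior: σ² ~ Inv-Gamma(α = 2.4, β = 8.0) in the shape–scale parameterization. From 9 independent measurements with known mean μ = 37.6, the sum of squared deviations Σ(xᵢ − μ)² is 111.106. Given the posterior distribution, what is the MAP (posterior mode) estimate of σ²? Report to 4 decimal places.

With known mean μ and an Inverse-Gamma(α, β) prior on σ², the Normal likelihood is conjugate: posterior is Inv-Gamma(α + n/2, β + Σ(xᵢ−μ)²/2).
Posterior: Inv-Gamma(2.4 + 9/2, 8.0 + 111.106/2) = Inv-Gamma(6.90, 63.5530).
Mode = β/(α+1) = 63.5530/7.90 = 8.0447.

8.0447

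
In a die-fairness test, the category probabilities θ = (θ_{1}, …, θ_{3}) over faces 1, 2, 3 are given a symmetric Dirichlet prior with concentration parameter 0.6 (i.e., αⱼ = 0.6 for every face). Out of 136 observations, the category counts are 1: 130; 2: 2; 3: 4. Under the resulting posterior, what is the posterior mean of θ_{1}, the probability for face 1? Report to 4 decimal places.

The Dirichlet prior is conjugate to the Multinomial likelihood: each posterior αⱼ = prior αⱼ + observed count nⱼ.
Posterior concentration: (130.6, 2.6, 4.6), total = 137.8.
E[θ_{1}|data] = α_{1}/Σα = 130.6/137.8 = 0.9478.

0.9478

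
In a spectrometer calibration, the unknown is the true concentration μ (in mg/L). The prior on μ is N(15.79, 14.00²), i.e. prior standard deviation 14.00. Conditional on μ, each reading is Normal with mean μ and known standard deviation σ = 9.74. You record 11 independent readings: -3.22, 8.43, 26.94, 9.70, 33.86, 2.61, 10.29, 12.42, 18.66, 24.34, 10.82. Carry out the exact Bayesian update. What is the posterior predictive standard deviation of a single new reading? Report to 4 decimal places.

For Normal data with known variance σ², a Normal(μ₀, σ₀²) prior on μ is conjugate. Posterior precision = 1/σ₀² + n/σ²; posterior mean is the precision-weighted average of μ₀ and x̄.
σ₀² = 14.00² = 196, σ² = 9.74² = 94.8676; σ² + n·σ₀² = 94.8676 + 11·196 = 2250.8676.
Posterior precision = 1/σ₀² + n/σ² = 1/196 + 11/94.8676 = (σ² + n·σ₀²)/(σ₀²σ²) = 2250.8676/(196·94.8676); posterior variance σₙ² = σ₀²σ²/(σ² + n·σ₀²) = 196·94.8676/2250.8676 = 8.260837.
Predictive variance for one new observation = σₙ² + σ² = 196·94.8676/2250.8676 + 94.8676 = σ²·(σ₀² + 2250.8676)/2250.8676 = 94.8676·2446.8676/2250.8676 = 103.128437; SD = √(94.8676·2446.8676/2250.8676) = 10.1552.

10.1552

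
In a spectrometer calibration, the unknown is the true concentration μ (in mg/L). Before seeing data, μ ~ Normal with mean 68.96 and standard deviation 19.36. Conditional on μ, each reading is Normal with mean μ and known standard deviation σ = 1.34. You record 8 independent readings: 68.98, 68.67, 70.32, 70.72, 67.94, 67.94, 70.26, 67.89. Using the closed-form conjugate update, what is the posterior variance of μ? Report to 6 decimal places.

0.224316

For Normal data with known variance σ², a Normal(μ₀, σ₀²) prior on μ is conjugate. Posterior precision = 1/σ₀² + n/σ²; posterior mean is the precision-weighted average of μ₀ and x̄.
σ₀² = 19.36² = 374.8096, σ² = 1.34² = 1.7956; σ² + n·σ₀² = 1.7956 + 8·374.8096 = 3000.2724.
Posterior precision = 1/σ₀² + n/σ² = 1/374.8096 + 8/1.7956 = (σ² + n·σ₀²)/(σ₀²σ²) = 3000.2724/(374.8096·1.7956); posterior variance σₙ² = σ₀²σ²/(σ² + n·σ₀²) = 374.8096·1.7956/3000.2724 = 0.224316.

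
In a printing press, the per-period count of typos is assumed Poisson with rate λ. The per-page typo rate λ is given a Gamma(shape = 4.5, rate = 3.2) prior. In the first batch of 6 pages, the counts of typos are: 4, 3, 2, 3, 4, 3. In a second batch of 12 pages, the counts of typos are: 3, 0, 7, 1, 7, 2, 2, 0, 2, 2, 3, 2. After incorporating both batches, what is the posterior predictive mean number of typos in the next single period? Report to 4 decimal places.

2.5708

With a Gamma(shape α, rate β) prior, the Poisson likelihood is conjugate: the posterior is Gamma(α + ΣXᵢ, β + n).
Batch 1: sum of counts S = 19 over n = 6 pages.
After batch 1: Gamma(α+S, β+n) = Gamma(4.5+19, 3.2+6) = Gamma(23.5, 9.2).
Batch 2: sum of counts S = 31 over n = 12 pages.
After batch 2: Gamma(α+S, β+n) = Gamma(23.5+31, 9.2+12) = Gamma(54.5, 21.2).
The predictive distribution for one future period is NegBinom with mean α/β = 2.5708.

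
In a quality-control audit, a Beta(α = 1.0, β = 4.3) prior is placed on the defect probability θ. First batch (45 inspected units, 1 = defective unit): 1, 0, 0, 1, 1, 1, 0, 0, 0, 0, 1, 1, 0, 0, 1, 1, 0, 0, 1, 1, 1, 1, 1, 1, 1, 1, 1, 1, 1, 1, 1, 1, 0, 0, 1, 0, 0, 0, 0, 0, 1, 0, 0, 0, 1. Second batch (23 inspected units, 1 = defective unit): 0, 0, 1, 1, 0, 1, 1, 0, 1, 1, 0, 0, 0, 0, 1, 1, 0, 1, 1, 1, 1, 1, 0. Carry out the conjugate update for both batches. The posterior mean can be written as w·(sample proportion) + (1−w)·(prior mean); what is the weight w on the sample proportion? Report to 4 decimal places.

0.9277

The Beta prior is conjugate to a Binomial/Bernoulli likelihood; the update adds successes to α and failures to β.
Total number of inspected units: n = 45 + 23 = 68.
Posterior mean = (α₀+k)/(α₀+β₀+n) = [n/(α₀+β₀+n)]·(k/n) + [(α₀+β₀)/(α₀+β₀+n)]·α₀/(α₀+β₀), so only n and the prior enter the weight.
The weight on the data is w = n/(α₀+β₀+n) = 68/(1.0+4.3+68) = 68/73.3 = 0.9277.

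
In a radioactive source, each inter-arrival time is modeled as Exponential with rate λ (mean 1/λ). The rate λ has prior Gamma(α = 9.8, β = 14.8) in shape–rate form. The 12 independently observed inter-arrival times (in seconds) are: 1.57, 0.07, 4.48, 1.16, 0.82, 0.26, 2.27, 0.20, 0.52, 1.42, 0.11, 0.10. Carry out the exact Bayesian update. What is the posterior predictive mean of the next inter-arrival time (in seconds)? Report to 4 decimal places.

With a Gamma(shape α, rate β) prior on the exponential rate λ, the posterior after n observations with total T = Σxᵢ is Gamma(α+n, β+T).
Sum of observations T = 12.98 seconds; n = 12.
Posterior: Gamma(9.8+12, 14.8+12.98) = Gamma(21.8, 27.78).
The predictive distribution for the next observation is Lomax; its mean is β/(α−1) = 27.78/20.8 = 1.3356.

1.3356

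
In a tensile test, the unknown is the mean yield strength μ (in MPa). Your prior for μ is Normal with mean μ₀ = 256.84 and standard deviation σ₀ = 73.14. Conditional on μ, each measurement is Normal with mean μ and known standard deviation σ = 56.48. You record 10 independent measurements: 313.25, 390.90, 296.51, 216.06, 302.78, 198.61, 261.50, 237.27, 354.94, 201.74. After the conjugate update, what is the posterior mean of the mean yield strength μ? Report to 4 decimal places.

For Normal data with known variance σ², a Normal(μ₀, σ₀²) prior on μ is conjugate. Posterior precision = 1/σ₀² + n/σ²; posterior mean is the precision-weighted average of μ₀ and x̄.
Σxᵢ = 313.25 + 390.90 + 296.51 + 216.06 + 302.78 + 198.61 + 261.50 + 237.27 + 354.94 + 201.74 = 2773.56, so n·x̄ = 2773.56.
σ₀² = 73.14² = 5349.4596, σ² = 56.48² = 3189.9904; σ² + n·σ₀² = 3189.9904 + 10·5349.4596 = 56684.5864.
Posterior mean = (μ₀/σ₀² + n·x̄/σ²)/(1/σ₀² + n/σ²) = (σ²·μ₀ + σ₀²·n·x̄)/(σ² + n·σ₀²) = (3189.9904·256.84 + 5349.4596·2773.56)/56684.5864 = 15656364.302512/56684.5864 = 276.2014.

276.2014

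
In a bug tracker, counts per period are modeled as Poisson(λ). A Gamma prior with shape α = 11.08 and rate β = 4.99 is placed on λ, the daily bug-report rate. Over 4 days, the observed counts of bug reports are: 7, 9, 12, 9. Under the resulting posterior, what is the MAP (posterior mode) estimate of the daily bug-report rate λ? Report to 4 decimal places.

With a Gamma(shape α, rate β) prior, the Poisson likelihood is conjugate: the posterior is Gamma(α + ΣXᵢ, β + n).
Sum of counts S = 37 over n = 4 days.
Posterior: Gamma(α+S, β+n) = Gamma(11.08+37, 4.99+4) = Gamma(48.08, 8.99).
Mode of Gamma(α,β) for α≥1 is (α−1)/β = 47.08/8.99 = 5.2369.

5.2369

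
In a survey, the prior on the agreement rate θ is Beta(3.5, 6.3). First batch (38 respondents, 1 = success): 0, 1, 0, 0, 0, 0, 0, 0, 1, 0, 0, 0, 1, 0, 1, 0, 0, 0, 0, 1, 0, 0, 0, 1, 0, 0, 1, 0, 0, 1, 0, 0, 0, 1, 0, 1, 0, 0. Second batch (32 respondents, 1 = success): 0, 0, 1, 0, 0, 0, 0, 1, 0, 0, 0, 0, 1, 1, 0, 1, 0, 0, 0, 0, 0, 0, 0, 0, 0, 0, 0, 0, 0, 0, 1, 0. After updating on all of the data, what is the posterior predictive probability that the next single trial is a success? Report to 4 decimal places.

0.2444

The Beta prior is conjugate to a Binomial/Bernoulli likelihood; the update adds successes to α and failures to β.
After batch 1: Beta(3.5+10, 6.3+28) = Beta(13.5, 34.3).
After batch 2: Beta(13.5+6, 34.3+26) = Beta(19.5, 60.3).
For a single future Bernoulli trial, P(success | data) = α/(α+β) = 0.2444.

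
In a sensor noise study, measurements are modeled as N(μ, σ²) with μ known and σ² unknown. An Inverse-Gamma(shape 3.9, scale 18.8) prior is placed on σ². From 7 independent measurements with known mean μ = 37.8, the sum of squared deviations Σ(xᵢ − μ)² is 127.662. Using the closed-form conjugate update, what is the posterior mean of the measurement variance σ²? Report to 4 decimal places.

12.9111

With known mean μ and an Inverse-Gamma(α, β) prior on σ², the Normal likelihood is conjugate: posterior is Inv-Gamma(α + n/2, β + Σ(xᵢ−μ)²/2).
Posterior: Inv-Gamma(3.9 + 7/2, 18.8 + 127.662/2) = Inv-Gamma(7.40, 82.6310).
E[σ²|data] = β/(α−1) = 82.6310/6.40 = 12.9111.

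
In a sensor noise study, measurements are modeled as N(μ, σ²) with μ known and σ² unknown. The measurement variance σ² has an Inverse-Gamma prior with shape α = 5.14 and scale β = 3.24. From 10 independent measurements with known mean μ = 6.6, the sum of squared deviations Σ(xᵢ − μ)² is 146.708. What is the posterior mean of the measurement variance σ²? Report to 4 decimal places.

8.3801

With known mean μ and an Inverse-Gamma(α, β) prior on σ², the Normal likelihood is conjugate: posterior is Inv-Gamma(α + n/2, β + Σ(xᵢ−μ)²/2).
Posterior: Inv-Gamma(5.14 + 10/2, 3.24 + 146.708/2) = Inv-Gamma(10.14, 76.5940).
E[σ²|data] = β/(α−1) = 76.5940/9.14 = 8.3801.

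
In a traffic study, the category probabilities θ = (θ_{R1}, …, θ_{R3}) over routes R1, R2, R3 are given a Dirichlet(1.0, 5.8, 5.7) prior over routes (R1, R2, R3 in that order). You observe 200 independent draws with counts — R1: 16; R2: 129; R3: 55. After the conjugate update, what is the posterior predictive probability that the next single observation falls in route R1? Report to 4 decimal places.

0.0800

The Dirichlet prior is conjugate to the Multinomial likelihood: each posterior αⱼ = prior αⱼ + observed count nⱼ.
Posterior concentration: (17.0, 134.8, 60.7), total = 212.5.
P(next = R1 | data) = α_{R1}/Σα = 0.0800.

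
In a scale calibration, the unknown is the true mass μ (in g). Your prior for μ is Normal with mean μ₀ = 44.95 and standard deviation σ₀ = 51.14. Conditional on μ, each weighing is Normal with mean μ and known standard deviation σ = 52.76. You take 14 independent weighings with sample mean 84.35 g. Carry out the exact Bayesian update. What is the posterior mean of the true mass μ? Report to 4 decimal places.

81.5662

For Normal data with known variance σ², a Normal(μ₀, σ₀²) prior on μ is conjugate. Posterior precision = 1/σ₀² + n/σ²; posterior mean is the precision-weighted average of μ₀ and x̄.
n·x̄ = 14·84.35 = 1180.9.
σ₀² = 51.14² = 2615.2996, σ² = 52.76² = 2783.6176; σ² + n·σ₀² = 2783.6176 + 14·2615.2996 = 39397.812.
Posterior mean = (μ₀/σ₀² + n·x̄/σ²)/(1/σ₀² + n/σ²) = (σ²·μ₀ + σ₀²·n·x̄)/(σ² + n·σ₀²) = (2783.6176·44.95 + 2615.2996·1180.9)/39397.812 = 3213530.90876/39397.812 = 81.5662.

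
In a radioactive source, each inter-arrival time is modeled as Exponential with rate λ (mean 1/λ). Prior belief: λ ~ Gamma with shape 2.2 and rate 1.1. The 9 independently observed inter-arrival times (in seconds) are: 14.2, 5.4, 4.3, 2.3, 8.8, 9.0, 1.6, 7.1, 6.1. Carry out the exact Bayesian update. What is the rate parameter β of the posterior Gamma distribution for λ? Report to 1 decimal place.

59.9

With a Gamma(shape α, rate β) prior on the exponential rate λ, the posterior after n observations with total T = Σxᵢ is Gamma(α+n, β+T).
Sum of observations T = 58.8 seconds; n = 9.
Posterior: Gamma(2.2+9, 1.1+58.8) = Gamma(11.2, 59.9).
Posterior β = 59.9.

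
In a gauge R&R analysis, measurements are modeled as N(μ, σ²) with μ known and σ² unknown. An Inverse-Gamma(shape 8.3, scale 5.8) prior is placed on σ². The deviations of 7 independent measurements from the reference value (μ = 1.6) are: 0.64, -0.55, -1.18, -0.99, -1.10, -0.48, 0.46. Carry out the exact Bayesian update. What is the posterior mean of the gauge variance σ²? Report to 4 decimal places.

With known mean μ and an Inverse-Gamma(α, β) prior on σ², the Normal likelihood is conjugate: posterior is Inv-Gamma(α + n/2, β + Σ(xᵢ−μ)²/2).
Σ(xᵢ−μ)² = (0.64)² + (-0.55)² + (-1.18)² + (-0.99)² + (-1.10)² + (-0.48)² + (0.46)² = 4.7366.
Posterior: Inv-Gamma(8.3 + 7/2, 5.8 + 4.7366/2) = Inv-Gamma(11.80, 8.16830).
E[σ²|data] = β/(α−1) = 8.16830/10.80 = 0.7563.

0.7563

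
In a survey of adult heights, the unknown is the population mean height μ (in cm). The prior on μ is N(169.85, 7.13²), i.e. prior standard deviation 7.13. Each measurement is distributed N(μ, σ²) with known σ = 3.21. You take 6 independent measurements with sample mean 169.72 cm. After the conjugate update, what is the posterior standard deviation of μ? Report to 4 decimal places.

1.2889

For Normal data with known variance σ², a Normal(μ₀, σ₀²) prior on μ is conjugate. Posterior precision = 1/σ₀² + n/σ²; posterior mean is the precision-weighted average of μ₀ and x̄.
σ₀² = 7.13² = 50.8369, σ² = 3.21² = 10.3041; σ² + n·σ₀² = 10.3041 + 6·50.8369 = 315.3255.
Posterior precision = 1/σ₀² + n/σ² = 1/50.8369 + 6/10.3041 = (σ² + n·σ₀²)/(σ₀²σ²) = 315.3255/(50.8369·10.3041); posterior variance σₙ² = σ₀²σ²/(σ² + n·σ₀²) = 50.8369·10.3041/315.3255 = 1.661231.
Posterior SD = √σₙ² = √(50.8369·10.3041/315.3255) = 1.2889.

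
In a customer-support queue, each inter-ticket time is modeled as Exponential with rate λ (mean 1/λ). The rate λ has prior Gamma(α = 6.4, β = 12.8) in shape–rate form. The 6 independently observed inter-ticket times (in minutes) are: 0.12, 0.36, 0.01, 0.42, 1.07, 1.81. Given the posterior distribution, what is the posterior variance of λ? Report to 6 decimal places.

0.045054

With a Gamma(shape α, rate β) prior on the exponential rate λ, the posterior after n observations with total T = Σxᵢ is Gamma(α+n, β+T).
Sum of observations T = 3.79 minutes; n = 6.
Posterior: Gamma(6.4+6, 12.8+3.79) = Gamma(12.4, 16.59).
Var = α/β² = 0.045054.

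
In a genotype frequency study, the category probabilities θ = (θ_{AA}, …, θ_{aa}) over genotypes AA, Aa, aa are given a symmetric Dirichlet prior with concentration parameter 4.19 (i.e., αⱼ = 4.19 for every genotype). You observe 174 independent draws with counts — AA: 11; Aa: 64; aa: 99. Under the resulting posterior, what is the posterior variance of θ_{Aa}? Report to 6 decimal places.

The Dirichlet prior is conjugate to the Multinomial likelihood: each posterior αⱼ = prior αⱼ + observed count nⱼ.
Posterior concentration: (15.19, 68.19, 103.19), total = 186.57.
Var[θ_j] = α_j(Σα−α_j)/((Σα)²(Σα+1)) = 68.19·118.38/(186.57²·187.57) = 0.001236.

0.001236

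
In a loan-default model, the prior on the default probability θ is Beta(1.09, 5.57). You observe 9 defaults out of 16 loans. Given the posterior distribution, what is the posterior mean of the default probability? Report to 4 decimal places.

The Beta prior is conjugate to a Binomial/Bernoulli likelihood; the update adds successes to α and failures to β.
Posterior: Beta(α+k, β+n−k) = Beta(1.09+9, 5.57+7) = Beta(10.09, 12.57).
Posterior mean = α/(α+β) = 10.09/22.66 = 0.4453.

0.4453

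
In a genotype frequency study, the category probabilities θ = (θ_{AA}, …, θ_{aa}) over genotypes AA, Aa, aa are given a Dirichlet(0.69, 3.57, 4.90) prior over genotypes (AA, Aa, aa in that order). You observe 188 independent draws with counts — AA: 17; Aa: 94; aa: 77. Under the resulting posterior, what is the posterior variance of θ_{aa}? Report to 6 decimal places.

The Dirichlet prior is conjugate to the Multinomial likelihood: each posterior αⱼ = prior αⱼ + observed count nⱼ.
Posterior concentration: (17.69, 97.57, 81.90), total = 197.16.
Var[θ_j] = α_j(Σα−α_j)/((Σα)²(Σα+1)) = 81.90·115.26/(197.16²·198.16) = 0.001225.

0.001225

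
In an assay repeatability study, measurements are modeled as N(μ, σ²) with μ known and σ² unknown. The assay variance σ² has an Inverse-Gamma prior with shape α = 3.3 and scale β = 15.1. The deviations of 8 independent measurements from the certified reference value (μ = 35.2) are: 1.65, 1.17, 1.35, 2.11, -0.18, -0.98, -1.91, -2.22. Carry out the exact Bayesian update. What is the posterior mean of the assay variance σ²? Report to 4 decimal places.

With known mean μ and an Inverse-Gamma(α, β) prior on σ², the Normal likelihood is conjugate: posterior is Inv-Gamma(α + n/2, β + Σ(xᵢ−μ)²/2).
Σ(xᵢ−μ)² = (1.65)² + (1.17)² + (1.35)² + (2.11)² + (-0.18)² + (-0.98)² + (-1.91)² + (-2.22)² = 19.9353.
Posterior: Inv-Gamma(3.3 + 8/2, 15.1 + 19.9353/2) = Inv-Gamma(7.30, 25.06765).
E[σ²|data] = β/(α−1) = 25.06765/6.30 = 3.9790.

3.9790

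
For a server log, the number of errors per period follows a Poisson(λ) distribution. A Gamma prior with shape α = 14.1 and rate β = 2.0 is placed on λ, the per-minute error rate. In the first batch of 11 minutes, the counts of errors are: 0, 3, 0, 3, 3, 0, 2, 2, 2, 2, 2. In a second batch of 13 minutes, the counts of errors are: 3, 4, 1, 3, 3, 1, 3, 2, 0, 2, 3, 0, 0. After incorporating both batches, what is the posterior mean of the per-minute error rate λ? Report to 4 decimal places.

2.2346

With a Gamma(shape α, rate β) prior, the Poisson likelihood is conjugate: the posterior is Gamma(α + ΣXᵢ, β + n).
Batch 1: sum of counts S = 19 over n = 11 minutes.
After batch 1: Gamma(α+S, β+n) = Gamma(14.1+19, 2.0+11) = Gamma(33.1, 13.0).
Batch 2: sum of counts S = 25 over n = 13 minutes.
After batch 2: Gamma(α+S, β+n) = Gamma(33.1+25, 13.0+13) = Gamma(58.1, 26.0).
Posterior mean = α/β = 58.1/26.0 = 2.2346.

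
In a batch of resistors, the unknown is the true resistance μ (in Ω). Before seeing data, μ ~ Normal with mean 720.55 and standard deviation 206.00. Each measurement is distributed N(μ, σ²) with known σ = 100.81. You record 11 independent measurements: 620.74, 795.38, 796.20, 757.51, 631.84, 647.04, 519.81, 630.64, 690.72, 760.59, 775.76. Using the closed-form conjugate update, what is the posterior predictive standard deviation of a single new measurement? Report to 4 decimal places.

105.1991

For Normal data with known variance σ², a Normal(μ₀, σ₀²) prior on μ is conjugate. Posterior precision = 1/σ₀² + n/σ²; posterior mean is the precision-weighted average of μ₀ and x̄.
σ₀² = 206.00² = 42436, σ² = 100.81² = 10162.6561; σ² + n·σ₀² = 10162.6561 + 11·42436 = 476958.6561.
Posterior precision = 1/σ₀² + n/σ² = 1/42436 + 11/10162.6561 = (σ² + n·σ₀²)/(σ₀²σ²) = 476958.6561/(42436·10162.6561); posterior variance σₙ² = σ₀²σ²/(σ² + n·σ₀²) = 42436·10162.6561/476958.6561 = 904.192573.
Predictive variance for one new observation = σₙ² + σ² = 42436·10162.6561/476958.6561 + 10162.6561 = σ²·(σ₀² + 476958.6561)/476958.6561 = 10162.6561·519394.6561/476958.6561 = 11066.848673; SD = √(10162.6561·519394.6561/476958.6561) = 105.1991.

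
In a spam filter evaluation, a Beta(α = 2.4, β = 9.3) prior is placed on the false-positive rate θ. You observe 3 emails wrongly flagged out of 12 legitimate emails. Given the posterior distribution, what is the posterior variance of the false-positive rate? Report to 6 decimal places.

0.007123

The Beta prior is conjugate to a Binomial/Bernoulli likelihood; the update adds successes to α and failures to β.
Posterior: Beta(α+k, β+n−k) = Beta(2.4+3, 9.3+9) = Beta(5.4, 18.3).
Var = αβ/((α+β)²(α+β+1)) = 5.4·18.3/(23.7²·24.7) = 0.007123.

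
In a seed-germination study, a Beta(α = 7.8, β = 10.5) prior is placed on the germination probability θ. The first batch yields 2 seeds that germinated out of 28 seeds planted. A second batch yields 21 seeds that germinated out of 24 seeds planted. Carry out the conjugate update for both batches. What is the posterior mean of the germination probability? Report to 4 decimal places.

The Beta prior is conjugate to a Binomial/Bernoulli likelihood; the update adds successes to α and failures to β.
After batch 1: Beta(7.8+2, 10.5+26) = Beta(9.8, 36.5).
After batch 2: Beta(9.8+21, 36.5+3) = Beta(30.8, 39.5).
Posterior mean = α/(α+β) = 30.8/70.3 = 0.4381.

0.4381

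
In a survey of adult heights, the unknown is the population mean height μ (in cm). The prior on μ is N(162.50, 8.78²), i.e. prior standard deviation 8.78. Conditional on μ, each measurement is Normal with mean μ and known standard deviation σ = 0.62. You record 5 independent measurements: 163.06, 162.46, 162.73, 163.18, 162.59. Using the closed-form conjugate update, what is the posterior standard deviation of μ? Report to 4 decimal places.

0.2771

For Normal data with known variance σ², a Normal(μ₀, σ₀²) prior on μ is conjugate. Posterior precision = 1/σ₀² + n/σ²; posterior mean is the precision-weighted average of μ₀ and x̄.
σ₀² = 8.78² = 77.0884, σ² = 0.62² = 0.3844; σ² + n·σ₀² = 0.3844 + 5·77.0884 = 385.8264.
Posterior precision = 1/σ₀² + n/σ² = 1/77.0884 + 5/0.3844 = (σ² + n·σ₀²)/(σ₀²σ²) = 385.8264/(77.0884·0.3844); posterior variance σₙ² = σ₀²σ²/(σ² + n·σ₀²) = 77.0884·0.3844/385.8264 = 0.076803.
Posterior SD = √σₙ² = √(77.0884·0.3844/385.8264) = 0.2771.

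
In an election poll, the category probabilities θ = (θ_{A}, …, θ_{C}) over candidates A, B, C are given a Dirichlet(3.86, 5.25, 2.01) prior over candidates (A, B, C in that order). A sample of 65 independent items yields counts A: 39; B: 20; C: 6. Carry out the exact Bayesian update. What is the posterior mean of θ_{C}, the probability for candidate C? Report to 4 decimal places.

The Dirichlet prior is conjugate to the Multinomial likelihood: each posterior αⱼ = prior αⱼ + observed count nⱼ.
Posterior concentration: (42.86, 25.25, 8.01), total = 76.12.
E[θ_{C}|data] = α_{C}/Σα = 8.01/76.12 = 0.1052.

0.1052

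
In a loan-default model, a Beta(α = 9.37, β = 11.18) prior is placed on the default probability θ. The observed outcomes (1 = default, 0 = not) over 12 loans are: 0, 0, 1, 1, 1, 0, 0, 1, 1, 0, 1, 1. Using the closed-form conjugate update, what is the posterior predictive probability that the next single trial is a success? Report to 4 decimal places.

The Beta prior is conjugate to a Binomial/Bernoulli likelihood; the update adds successes to α and failures to β.
Posterior: Beta(α+k, β+n−k) = Beta(9.37+7, 11.18+5) = Beta(16.37, 16.18).
For a single future Bernoulli trial, P(success | data) = α/(α+β) = 0.5029.

0.5029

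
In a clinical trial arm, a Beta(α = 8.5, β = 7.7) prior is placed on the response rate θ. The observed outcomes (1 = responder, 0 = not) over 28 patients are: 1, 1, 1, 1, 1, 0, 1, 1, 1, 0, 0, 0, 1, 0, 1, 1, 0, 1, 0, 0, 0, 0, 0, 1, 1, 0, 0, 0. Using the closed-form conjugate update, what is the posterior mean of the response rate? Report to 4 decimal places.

The Beta prior is conjugate to a Binomial/Bernoulli likelihood; the update adds successes to α and failures to β.
Posterior: Beta(α+k, β+n−k) = Beta(8.5+14, 7.7+14) = Beta(22.5, 21.7).
Posterior mean = α/(α+β) = 22.5/44.2 = 0.5090.

0.5090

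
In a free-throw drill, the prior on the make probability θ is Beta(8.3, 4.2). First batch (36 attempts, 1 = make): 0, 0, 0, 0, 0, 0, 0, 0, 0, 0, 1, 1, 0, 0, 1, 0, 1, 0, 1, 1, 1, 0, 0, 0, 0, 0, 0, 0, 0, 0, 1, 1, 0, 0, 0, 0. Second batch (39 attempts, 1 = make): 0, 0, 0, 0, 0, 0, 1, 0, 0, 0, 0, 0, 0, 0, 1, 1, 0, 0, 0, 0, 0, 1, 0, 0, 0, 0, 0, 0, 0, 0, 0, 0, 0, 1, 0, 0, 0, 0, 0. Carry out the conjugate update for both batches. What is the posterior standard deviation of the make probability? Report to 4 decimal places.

0.0463

The Beta prior is conjugate to a Binomial/Bernoulli likelihood; the update adds successes to α and failures to β.
After batch 1: Beta(8.3+9, 4.2+27) = Beta(17.3, 31.2).
After batch 2: Beta(17.3+5, 31.2+34) = Beta(22.3, 65.2).
Var = αβ/((α+β)²(α+β+1)) = 22.3·65.2/(87.5²·88.5) = 0.00214582; SD = √0.00214582 = 0.0463.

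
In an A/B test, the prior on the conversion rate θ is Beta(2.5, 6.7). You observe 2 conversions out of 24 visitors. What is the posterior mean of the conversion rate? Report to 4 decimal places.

0.1355

The Beta prior is conjugate to a Binomial/Bernoulli likelihood; the update adds successes to α and failures to β.
Posterior: Beta(α+k, β+n−k) = Beta(2.5+2, 6.7+22) = Beta(4.5, 28.7).
Posterior mean = α/(α+β) = 4.5/33.2 = 0.1355.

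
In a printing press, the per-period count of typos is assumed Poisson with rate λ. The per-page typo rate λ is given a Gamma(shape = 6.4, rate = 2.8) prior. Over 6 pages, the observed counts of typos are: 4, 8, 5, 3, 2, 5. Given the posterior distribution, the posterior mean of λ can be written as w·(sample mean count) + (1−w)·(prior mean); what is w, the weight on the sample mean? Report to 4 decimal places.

0.6818

With a Gamma(shape α, rate β) prior, the Poisson likelihood is conjugate: the posterior is Gamma(α + ΣXᵢ, β + n).
Posterior mean = (α₀+S)/(β₀+n) = [n/(β₀+n)]·(S/n) + [β₀/(β₀+n)]·(α₀/β₀), so only n and β₀ enter the weight.
Weight on data w = n/(β₀+n) = 6/(2.8+6) = 6/8.8 = 0.6818.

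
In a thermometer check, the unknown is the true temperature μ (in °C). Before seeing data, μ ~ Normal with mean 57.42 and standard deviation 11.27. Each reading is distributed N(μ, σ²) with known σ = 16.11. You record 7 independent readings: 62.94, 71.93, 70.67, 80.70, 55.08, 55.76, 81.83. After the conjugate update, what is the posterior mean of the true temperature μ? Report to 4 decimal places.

65.9312

For Normal data with known variance σ², a Normal(μ₀, σ₀²) prior on μ is conjugate. Posterior precision = 1/σ₀² + n/σ²; posterior mean is the precision-weighted average of μ₀ and x̄.
Σxᵢ = 62.94 + 71.93 + 70.67 + 80.70 + 55.08 + 55.76 + 81.83 = 478.91, so n·x̄ = 478.91.
σ₀² = 11.27² = 127.0129, σ² = 16.11² = 259.5321; σ² + n·σ₀² = 259.5321 + 7·127.0129 = 1148.6224.
Posterior mean = (μ₀/σ₀² + n·x̄/σ²)/(1/σ₀² + n/σ²) = (σ²·μ₀ + σ₀²·n·x̄)/(σ² + n·σ₀²) = (259.5321·57.42 + 127.0129·478.91)/1148.6224 = 75730.081121/1148.6224 = 65.9312.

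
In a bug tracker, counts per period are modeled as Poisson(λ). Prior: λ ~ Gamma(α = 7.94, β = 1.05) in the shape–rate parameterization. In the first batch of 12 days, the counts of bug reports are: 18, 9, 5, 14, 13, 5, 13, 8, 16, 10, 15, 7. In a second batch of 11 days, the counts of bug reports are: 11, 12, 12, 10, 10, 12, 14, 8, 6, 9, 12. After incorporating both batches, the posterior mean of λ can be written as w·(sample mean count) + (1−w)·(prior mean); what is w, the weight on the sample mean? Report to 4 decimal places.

With a Gamma(shape α, rate β) prior, the Poisson likelihood is conjugate: the posterior is Gamma(α + ΣXᵢ, β + n).
Total number of days: n = 12 + 11 = 23.
Posterior mean = (α₀+S)/(β₀+n) = [n/(β₀+n)]·(S/n) + [β₀/(β₀+n)]·(α₀/β₀), so only n and β₀ enter the weight.
Weight on data w = n/(β₀+n) = 23/(1.05+23) = 23/24.05 = 0.9563.

0.9563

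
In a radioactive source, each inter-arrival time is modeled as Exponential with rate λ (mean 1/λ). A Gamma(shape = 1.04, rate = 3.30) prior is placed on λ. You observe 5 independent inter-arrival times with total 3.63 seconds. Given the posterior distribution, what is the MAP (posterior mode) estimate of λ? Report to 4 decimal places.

With a Gamma(shape α, rate β) prior on the exponential rate λ, the posterior after n observations with total T = Σxᵢ is Gamma(α+n, β+T).
Posterior: Gamma(1.04+5, 3.30+3.63) = Gamma(6.04, 6.93).
Mode = (α−1)/β = 0.7273.

0.7273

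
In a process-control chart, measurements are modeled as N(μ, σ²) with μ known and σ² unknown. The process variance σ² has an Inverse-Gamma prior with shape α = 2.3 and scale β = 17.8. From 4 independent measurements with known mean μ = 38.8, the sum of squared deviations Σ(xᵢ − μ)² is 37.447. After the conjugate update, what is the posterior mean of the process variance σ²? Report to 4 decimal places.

11.0677

With known mean μ and an Inverse-Gamma(α, β) prior on σ², the Normal likelihood is conjugate: posterior is Inv-Gamma(α + n/2, β + Σ(xᵢ−μ)²/2).
Posterior: Inv-Gamma(2.3 + 4/2, 17.8 + 37.447/2) = Inv-Gamma(4.30, 36.5235).
E[σ²|data] = β/(α−1) = 36.5235/3.30 = 11.0677.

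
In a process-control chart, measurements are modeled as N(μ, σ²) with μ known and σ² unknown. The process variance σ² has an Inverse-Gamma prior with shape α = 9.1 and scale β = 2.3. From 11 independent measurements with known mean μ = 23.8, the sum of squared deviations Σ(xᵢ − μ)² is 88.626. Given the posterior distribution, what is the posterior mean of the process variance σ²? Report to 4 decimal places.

3.4274

With known mean μ and an Inverse-Gamma(α, β) prior on σ², the Normal likelihood is conjugate: posterior is Inv-Gamma(α + n/2, β + Σ(xᵢ−μ)²/2).
Posterior: Inv-Gamma(9.1 + 11/2, 2.3 + 88.626/2) = Inv-Gamma(14.60, 46.6130).
E[σ²|data] = β/(α−1) = 46.6130/13.60 = 3.4274.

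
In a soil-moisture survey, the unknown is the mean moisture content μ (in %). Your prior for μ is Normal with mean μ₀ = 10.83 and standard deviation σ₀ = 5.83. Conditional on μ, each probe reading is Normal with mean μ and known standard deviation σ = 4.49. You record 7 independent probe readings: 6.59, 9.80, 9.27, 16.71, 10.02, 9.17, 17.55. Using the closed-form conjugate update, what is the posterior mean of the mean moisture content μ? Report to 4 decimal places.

For Normal data with known variance σ², a Normal(μ₀, σ₀²) prior on μ is conjugate. Posterior precision = 1/σ₀² + n/σ²; posterior mean is the precision-weighted average of μ₀ and x̄.
Σxᵢ = 6.59 + 9.80 + 9.27 + 16.71 + 10.02 + 9.17 + 17.55 = 79.11, so n·x̄ = 79.11.
σ₀² = 5.83² = 33.9889, σ² = 4.49² = 20.1601; σ² + n·σ₀² = 20.1601 + 7·33.9889 = 258.0824.
Posterior mean = (μ₀/σ₀² + n·x̄/σ²)/(1/σ₀² + n/σ²) = (σ²·μ₀ + σ₀²·n·x̄)/(σ² + n·σ₀²) = (20.1601·10.83 + 33.9889·79.11)/258.0824 = 2907.195762/258.0824 = 11.2646.

11.2646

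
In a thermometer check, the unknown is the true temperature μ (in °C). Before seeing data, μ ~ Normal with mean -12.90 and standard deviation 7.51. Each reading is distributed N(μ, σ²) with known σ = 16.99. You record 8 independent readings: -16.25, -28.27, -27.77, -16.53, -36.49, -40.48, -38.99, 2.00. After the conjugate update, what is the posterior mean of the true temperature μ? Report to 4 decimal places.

-20.4911

For Normal data with known variance σ², a Normal(μ₀, σ₀²) prior on μ is conjugate. Posterior precision = 1/σ₀² + n/σ²; posterior mean is the precision-weighted average of μ₀ and x̄.
Σxᵢ = (-16.25) + (-28.27) + (-27.77) + (-16.53) + (-36.49) + (-40.48) + (-38.99) + 2.00 = -202.78, so n·x̄ = -202.78.
σ₀² = 7.51² = 56.4001, σ² = 16.99² = 288.6601; σ² + n·σ₀² = 288.6601 + 8·56.4001 = 739.8609.
Posterior mean = (μ₀/σ₀² + n·x̄/σ²)/(1/σ₀² + n/σ²) = (σ²·μ₀ + σ₀²·n·x̄)/(σ² + n·σ₀²) = (288.6601·(-12.90) + 56.4001·(-202.78))/739.8609 = -15160.527568/739.8609 = -20.4911.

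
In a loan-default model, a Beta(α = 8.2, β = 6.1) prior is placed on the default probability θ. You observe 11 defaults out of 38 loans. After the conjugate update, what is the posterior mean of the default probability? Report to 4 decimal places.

The Beta prior is conjugate to a Binomial/Bernoulli likelihood; the update adds successes to α and failures to β.
Posterior: Beta(α+k, β+n−k) = Beta(8.2+11, 6.1+27) = Beta(19.2, 33.1).
Posterior mean = α/(α+β) = 19.2/52.3 = 0.3671.

0.3671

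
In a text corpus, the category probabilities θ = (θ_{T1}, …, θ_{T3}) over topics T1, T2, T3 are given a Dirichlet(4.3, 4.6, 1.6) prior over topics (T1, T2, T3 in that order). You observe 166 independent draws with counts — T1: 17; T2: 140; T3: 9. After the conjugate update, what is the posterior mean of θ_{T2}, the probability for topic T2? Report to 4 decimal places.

0.8193

The Dirichlet prior is conjugate to the Multinomial likelihood: each posterior αⱼ = prior αⱼ + observed count nⱼ.
Posterior concentration: (21.3, 144.6, 10.6), total = 176.5.
E[θ_{T2}|data] = α_{T2}/Σα = 144.6/176.5 = 0.8193.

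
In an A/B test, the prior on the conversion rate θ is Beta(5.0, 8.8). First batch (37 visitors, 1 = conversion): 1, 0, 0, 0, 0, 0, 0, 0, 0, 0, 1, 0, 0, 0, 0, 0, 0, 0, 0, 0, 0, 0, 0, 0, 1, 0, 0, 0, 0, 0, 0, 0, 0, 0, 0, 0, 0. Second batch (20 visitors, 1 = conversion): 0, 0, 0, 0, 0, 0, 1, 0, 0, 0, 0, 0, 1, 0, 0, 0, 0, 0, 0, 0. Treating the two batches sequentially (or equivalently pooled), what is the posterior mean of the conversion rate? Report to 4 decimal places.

The Beta prior is conjugate to a Binomial/Bernoulli likelihood; the update adds successes to α and failures to β.
After batch 1: Beta(5.0+3, 8.8+34) = Beta(8.0, 42.8).
After batch 2: Beta(8.0+2, 42.8+18) = Beta(10.0, 60.8).
Posterior mean = α/(α+β) = 10.0/70.8 = 0.1412.

0.1412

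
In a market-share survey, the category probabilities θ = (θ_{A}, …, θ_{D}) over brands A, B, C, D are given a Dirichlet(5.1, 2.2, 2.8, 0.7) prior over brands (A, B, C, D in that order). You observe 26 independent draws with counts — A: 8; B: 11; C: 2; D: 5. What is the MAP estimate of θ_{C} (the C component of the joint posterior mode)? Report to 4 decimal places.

0.1159

The Dirichlet prior is conjugate to the Multinomial likelihood: each posterior αⱼ = prior αⱼ + observed count nⱼ.
Posterior concentration: (13.1, 13.2, 4.8, 5.7), total = 36.8.
Joint mode component: (α_{C}−1)/(Σα−K) = 3.8/32.8 = 0.1159.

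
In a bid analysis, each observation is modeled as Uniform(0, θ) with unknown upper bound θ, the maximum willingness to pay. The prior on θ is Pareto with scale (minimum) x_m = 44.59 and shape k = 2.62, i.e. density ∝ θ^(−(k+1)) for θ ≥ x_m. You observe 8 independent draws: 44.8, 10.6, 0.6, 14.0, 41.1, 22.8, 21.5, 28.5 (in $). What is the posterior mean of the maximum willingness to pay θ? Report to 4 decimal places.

49.4570

A Pareto(scale x_m, shape k) prior on the upper bound θ of Uniform(0, θ) is conjugate: posterior is Pareto(max(x_m, max xᵢ), k + n).
Sample maximum = 44.8; prior scale x_m = 44.59 → posterior scale = max = 44.80.
Posterior shape = 2.62 + 8 = 10.62.
E[θ|data] = k·x_m/(k−1) = 10.62·44.80/9.62 = 49.4570.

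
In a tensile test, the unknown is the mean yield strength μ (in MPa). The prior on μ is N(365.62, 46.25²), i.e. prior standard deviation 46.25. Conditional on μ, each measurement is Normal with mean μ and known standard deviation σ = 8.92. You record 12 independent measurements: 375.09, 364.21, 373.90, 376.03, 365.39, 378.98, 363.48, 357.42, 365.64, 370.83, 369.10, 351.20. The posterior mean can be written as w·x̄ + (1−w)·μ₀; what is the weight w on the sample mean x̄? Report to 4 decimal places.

0.9969

For Normal data with known variance σ², a Normal(μ₀, σ₀²) prior on μ is conjugate. Posterior precision = 1/σ₀² + n/σ²; posterior mean is the precision-weighted average of μ₀ and x̄.
σ₀² = 46.25² = 2139.0625, σ² = 8.92² = 79.5664. Prior precision 1/σ₀² = 1/2139.0625; data precision n/σ² = 12/79.5664.
w = (n/σ²)/(1/σ₀² + n/σ²) = n·σ₀²/(σ² + n·σ₀²) = 12·2139.0625/(79.5664 + 12·2139.0625) = 25668.75/25748.3164 = 0.9969.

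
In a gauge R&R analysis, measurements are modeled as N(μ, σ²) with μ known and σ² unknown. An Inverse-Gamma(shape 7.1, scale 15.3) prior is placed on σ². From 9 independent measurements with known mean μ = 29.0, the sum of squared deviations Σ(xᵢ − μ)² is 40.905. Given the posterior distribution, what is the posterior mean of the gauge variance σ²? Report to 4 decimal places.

3.3729

With known mean μ and an Inverse-Gamma(α, β) prior on σ², the Normal likelihood is conjugate: posterior is Inv-Gamma(α + n/2, β + Σ(xᵢ−μ)²/2).
Posterior: Inv-Gamma(7.1 + 9/2, 15.3 + 40.905/2) = Inv-Gamma(11.60, 35.7525).
E[σ²|data] = β/(α−1) = 35.7525/10.60 = 3.3729.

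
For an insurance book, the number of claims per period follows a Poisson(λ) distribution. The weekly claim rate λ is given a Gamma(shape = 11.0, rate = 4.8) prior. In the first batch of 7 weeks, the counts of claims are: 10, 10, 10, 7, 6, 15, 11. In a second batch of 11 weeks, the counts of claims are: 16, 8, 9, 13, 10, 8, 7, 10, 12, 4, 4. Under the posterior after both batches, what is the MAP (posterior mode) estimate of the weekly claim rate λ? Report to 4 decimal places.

With a Gamma(shape α, rate β) prior, the Poisson likelihood is conjugate: the posterior is Gamma(α + ΣXᵢ, β + n).
Batch 1: sum of counts S = 69 over n = 7 weeks.
After batch 1: Gamma(α+S, β+n) = Gamma(11.0+69, 4.8+7) = Gamma(80.0, 11.8).
Batch 2: sum of counts S = 101 over n = 11 weeks.
After batch 2: Gamma(α+S, β+n) = Gamma(80.0+101, 11.8+11) = Gamma(181.0, 22.8).
Mode of Gamma(α,β) for α≥1 is (α−1)/β = 180.0/22.8 = 7.8947.

7.8947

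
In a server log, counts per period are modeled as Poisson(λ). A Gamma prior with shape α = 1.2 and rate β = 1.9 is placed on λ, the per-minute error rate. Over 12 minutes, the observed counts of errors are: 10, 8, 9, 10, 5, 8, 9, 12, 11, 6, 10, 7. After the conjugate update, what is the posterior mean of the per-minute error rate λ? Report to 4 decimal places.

With a Gamma(shape α, rate β) prior, the Poisson likelihood is conjugate: the posterior is Gamma(α + ΣXᵢ, β + n).
Sum of counts S = 105 over n = 12 minutes.
Posterior: Gamma(α+S, β+n) = Gamma(1.2+105, 1.9+12) = Gamma(106.2, 13.9).
Posterior mean = α/β = 106.2/13.9 = 7.6403.

7.6403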